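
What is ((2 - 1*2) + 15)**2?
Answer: 225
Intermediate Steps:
((2 - 1*2) + 15)**2 = ((2 - 2) + 15)**2 = (0 + 15)**2 = 15**2 = 225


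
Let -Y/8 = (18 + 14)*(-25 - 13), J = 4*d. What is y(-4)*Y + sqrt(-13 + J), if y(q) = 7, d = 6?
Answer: 68096 + sqrt(11) ≈ 68099.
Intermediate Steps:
J = 24 (J = 4*6 = 24)
Y = 9728 (Y = -8*(18 + 14)*(-25 - 13) = -256*(-38) = -8*(-1216) = 9728)
y(-4)*Y + sqrt(-13 + J) = 7*9728 + sqrt(-13 + 24) = 68096 + sqrt(11)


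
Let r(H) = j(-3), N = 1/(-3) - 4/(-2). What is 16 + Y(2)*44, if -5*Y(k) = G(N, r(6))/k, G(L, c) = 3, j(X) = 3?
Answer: 14/5 ≈ 2.8000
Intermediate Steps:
N = 5/3 (N = 1*(-⅓) - 4*(-½) = -⅓ + 2 = 5/3 ≈ 1.6667)
r(H) = 3
Y(k) = -3/(5*k)
16 + Y(2)*44 = 16 - ⅗/2*44 = 16 - ⅗*½*44 = 16 - 3/10*44 = 16 - 66/5 = 14/5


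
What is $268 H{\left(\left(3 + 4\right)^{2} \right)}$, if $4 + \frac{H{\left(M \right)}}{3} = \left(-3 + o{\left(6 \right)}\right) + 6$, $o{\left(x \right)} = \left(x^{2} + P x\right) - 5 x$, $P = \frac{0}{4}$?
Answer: $4020$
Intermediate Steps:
$P = 0$ ($P = 0 \cdot \frac{1}{4} = 0$)
$o{\left(x \right)} = x^{2} - 5 x$ ($o{\left(x \right)} = \left(x^{2} + 0 x\right) - 5 x = \left(x^{2} + 0\right) - 5 x = x^{2} - 5 x$)
$H{\left(M \right)} = 15$ ($H{\left(M \right)} = -12 + 3 \left(\left(-3 + 6 \left(-5 + 6\right)\right) + 6\right) = -12 + 3 \left(\left(-3 + 6 \cdot 1\right) + 6\right) = -12 + 3 \left(\left(-3 + 6\right) + 6\right) = -12 + 3 \left(3 + 6\right) = -12 + 3 \cdot 9 = -12 + 27 = 15$)
$268 H{\left(\left(3 + 4\right)^{2} \right)} = 268 \cdot 15 = 4020$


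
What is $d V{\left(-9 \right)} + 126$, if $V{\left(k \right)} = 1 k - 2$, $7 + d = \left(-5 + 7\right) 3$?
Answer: $137$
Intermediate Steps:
$d = -1$ ($d = -7 + \left(-5 + 7\right) 3 = -7 + 2 \cdot 3 = -7 + 6 = -1$)
$V{\left(k \right)} = -2 + k$ ($V{\left(k \right)} = k - 2 = -2 + k$)
$d V{\left(-9 \right)} + 126 = - (-2 - 9) + 126 = \left(-1\right) \left(-11\right) + 126 = 11 + 126 = 137$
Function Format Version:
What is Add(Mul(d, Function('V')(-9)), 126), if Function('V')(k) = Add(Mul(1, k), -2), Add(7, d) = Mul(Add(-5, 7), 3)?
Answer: 137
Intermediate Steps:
d = -1 (d = Add(-7, Mul(Add(-5, 7), 3)) = Add(-7, Mul(2, 3)) = Add(-7, 6) = -1)
Function('V')(k) = Add(-2, k) (Function('V')(k) = Add(k, -2) = Add(-2, k))
Add(Mul(d, Function('V')(-9)), 126) = Add(Mul(-1, Add(-2, -9)), 126) = Add(Mul(-1, -11), 126) = Add(11, 126) = 137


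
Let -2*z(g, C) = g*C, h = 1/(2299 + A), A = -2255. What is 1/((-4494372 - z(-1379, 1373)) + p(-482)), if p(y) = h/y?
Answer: -21208/115393905045 ≈ -1.8379e-7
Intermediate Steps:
h = 1/44 (h = 1/(2299 - 2255) = 1/44 ≈ 0.022727)
p(y) = 1/(44*y)
z(g, C) = -C*g/2 (z(g, C) = -g*C/2 = -C*g/2)
1/((-4494372 - z(-1379, 1373)) + p(-482)) = 1/((-4494372 - (-1)*1373*(-1379)/2) + (1/44)/(-482)) = 1/((-4494372 - 1*1893367/2) + (1/44)*(-1/482)) = 1/((-4494372 - 1893367/2) - 1/21208) = 1/(-10882111/2 - 1/21208) = 1/(-115393905045/21208) = -21208/115393905045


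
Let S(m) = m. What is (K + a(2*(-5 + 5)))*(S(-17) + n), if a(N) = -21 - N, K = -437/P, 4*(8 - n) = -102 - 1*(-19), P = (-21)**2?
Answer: -227903/882 ≈ -258.39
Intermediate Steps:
P = 441
n = 115/4 (n = 8 - (-102 - 1*(-19))/4 = 8 - (-102 + 19)/4 = 8 - 1/4*(-83) = 8 + 83/4 = 115/4 ≈ 28.750)
K = -437/441 ≈ -0.99093
(K + a(2*(-5 + 5)))*(S(-17) + n) = (-437/441 + (-21 - 2*(-5 + 5)))*(-17 + 115/4) = (-437/441 + (-21 - 2*0))*(47/4) = (-437/441 + (-21 - 1*0))*(47/4) = (-437/441 + (-21 + 0))*(47/4) = (-437/441 - 21)*(47/4) = -9698/441*47/4 = -227903/882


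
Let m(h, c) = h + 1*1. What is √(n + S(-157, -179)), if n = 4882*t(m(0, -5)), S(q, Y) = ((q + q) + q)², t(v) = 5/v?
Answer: √246251 ≈ 496.24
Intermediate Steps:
m(h, c) = 1 + h (m(h, c) = h + 1 = 1 + h)
S(q, Y) = 9*q² (S(q, Y) = (2*q + q)² = (3*q)² = 9*q²)
n = 24410 (n = 4882*(5/(1 + 0)) = 4882*(5/1) = 4882*(5*1) = 4882*5 = 24410)
√(n + S(-157, -179)) = √(24410 + 9*(-157)²) = √(24410 + 9*24649) = √(24410 + 221841) = √246251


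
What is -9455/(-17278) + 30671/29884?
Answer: 406243379/258167876 ≈ 1.5736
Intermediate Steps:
-9455/(-17278) + 30671/29884 = -9455*(-1/17278) + 30671*(1/29884) = 9455/17278 + 30671/29884 = 406243379/258167876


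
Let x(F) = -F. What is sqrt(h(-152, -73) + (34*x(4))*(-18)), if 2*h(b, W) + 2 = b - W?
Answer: 3*sqrt(1070)/2 ≈ 49.066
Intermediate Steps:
h(b, W) = -1 + b/2 - W/2 (h(b, W) = -1 + (b - W)/2 = -1 + (b/2 - W/2) = -1 + b/2 - W/2)
sqrt(h(-152, -73) + (34*x(4))*(-18)) = sqrt((-1 + (1/2)*(-152) - 1/2*(-73)) + (34*(-1*4))*(-18)) = sqrt((-1 - 76 + 73/2) + (34*(-4))*(-18)) = sqrt(-81/2 - 136*(-18)) = sqrt(-81/2 + 2448) = sqrt(4815/2) = 3*sqrt(1070)/2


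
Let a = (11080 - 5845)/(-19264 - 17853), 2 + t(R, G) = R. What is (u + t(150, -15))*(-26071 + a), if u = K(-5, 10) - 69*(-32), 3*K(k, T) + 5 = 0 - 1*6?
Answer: -6828935698894/111351 ≈ -6.1328e+7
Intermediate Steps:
t(R, G) = -2 + R
K(k, T) = -11/3 (K(k, T) = -5/3 + (0 - 1*6)/3 = -5/3 + (0 - 6)/3 = -5/3 + (1/3)*(-6) = -5/3 - 2 = -11/3)
u = 6613/3 (u = -11/3 - 69*(-32) = -11/3 + 2208 = 6613/3 ≈ 2204.3)
a = -5235/37117 (a = 5235/(-37117) = 5235*(-1/37117) = -5235/37117 ≈ -0.14104)
(u + t(150, -15))*(-26071 + a) = (6613/3 + (-2 + 150))*(-26071 - 5235/37117) = (6613/3 + 148)*(-967682542/37117) = (7057/3)*(-967682542/37117) = -6828935698894/111351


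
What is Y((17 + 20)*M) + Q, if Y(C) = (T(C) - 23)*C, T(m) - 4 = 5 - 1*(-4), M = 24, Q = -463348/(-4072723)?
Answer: -36165316892/4072723 ≈ -8879.9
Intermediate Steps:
Q = 463348/4072723 (Q = -463348*(-1/4072723) = 463348/4072723 ≈ 0.11377)
T(m) = 13 (T(m) = 4 + (5 - 1*(-4)) = 4 + (5 + 4) = 4 + 9 = 13)
Y(C) = -10*C (Y(C) = (13 - 23)*C = -10*C)
Y((17 + 20)*M) + Q = -10*(17 + 20)*24 + 463348/4072723 = -370*24 + 463348/4072723 = -10*888 + 463348/4072723 = -8880 + 463348/4072723 = -36165316892/4072723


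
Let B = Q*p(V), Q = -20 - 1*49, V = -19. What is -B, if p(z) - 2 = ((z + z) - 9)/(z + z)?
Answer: 8487/38 ≈ 223.34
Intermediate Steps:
p(z) = 2 + (-9 + 2*z)/(2*z) (p(z) = 2 + ((z + z) - 9)/(z + z) = 2 + (2*z - 9)/((2*z)) = 2 + (-9 + 2*z)*(1/(2*z)) = 2 + (-9 + 2*z)/(2*z))
Q = -69 (Q = -20 - 49 = -69)
B = -8487/38 (B = -69*(3 - 9/2/(-19)) = -69*(3 - 9/2*(-1/19)) = -69*(3 + 9/38) = -69*123/38 = -8487/38 ≈ -223.34)
-B = -1*(-8487/38) = 8487/38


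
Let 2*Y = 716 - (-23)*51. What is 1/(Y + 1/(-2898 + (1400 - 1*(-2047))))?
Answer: 1098/1037063 ≈ 0.0010588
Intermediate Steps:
Y = 1889/2 (Y = (716 - (-23)*51)/2 = (716 - 1*(-1173))/2 = (716 + 1173)/2 = (½)*1889 = 1889/2 ≈ 944.50)
1/(Y + 1/(-2898 + (1400 - 1*(-2047)))) = 1/(1889/2 + 1/(-2898 + (1400 - 1*(-2047)))) = 1/(1889/2 + 1/(-2898 + (1400 + 2047))) = 1/(1889/2 + 1/(-2898 + 3447)) = 1/(1889/2 + 1/549) = 1/(1037063/1098) = 1098/1037063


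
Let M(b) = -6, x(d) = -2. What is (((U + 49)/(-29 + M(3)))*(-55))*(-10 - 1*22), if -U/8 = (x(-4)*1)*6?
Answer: -51040/7 ≈ -7291.4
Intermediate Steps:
U = 96 (U = -8*(-2*1)*6 = -(-16)*6 = -8*(-12) = 96)
(((U + 49)/(-29 + M(3)))*(-55))*(-10 - 1*22) = (((96 + 49)/(-29 - 6))*(-55))*(-10 - 1*22) = ((145/(-35))*(-55))*(-10 - 22) = ((145*(-1/35))*(-55))*(-32) = -29/7*(-55)*(-32) = (1595/7)*(-32) = -51040/7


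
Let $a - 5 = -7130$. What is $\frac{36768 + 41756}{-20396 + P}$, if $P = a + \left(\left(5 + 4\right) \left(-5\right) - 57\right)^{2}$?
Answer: $- \frac{78524}{17117} \approx -4.5875$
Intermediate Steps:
$a = -7125$ ($a = 5 - 7130 = -7125$)
$P = 3279$ ($P = -7125 + \left(\left(5 + 4\right) \left(-5\right) - 57\right)^{2} = -7125 + \left(9 \left(-5\right) - 57\right)^{2} = -7125 + \left(-45 - 57\right)^{2} = -7125 + \left(-102\right)^{2} = -7125 + 10404 = 3279$)
$\frac{36768 + 41756}{-20396 + P} = \frac{36768 + 41756}{-20396 + 3279} = \frac{78524}{-17117} = 78524 \left(- \frac{1}{17117}\right) = - \frac{78524}{17117}$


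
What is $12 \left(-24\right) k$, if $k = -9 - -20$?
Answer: $-3168$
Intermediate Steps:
$k = 11$ ($k = -9 + 20 = 11$)
$12 \left(-24\right) k = 12 \left(-24\right) 11 = \left(-288\right) 11 = -3168$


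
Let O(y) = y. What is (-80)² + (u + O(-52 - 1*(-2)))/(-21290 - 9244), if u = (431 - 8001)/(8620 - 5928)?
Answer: 12525340985/1957084 ≈ 6400.0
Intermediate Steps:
u = -3785/1346 (u = -7570/2692 = -7570*1/2692 = -3785/1346 ≈ -2.8120)
(-80)² + (u + O(-52 - 1*(-2)))/(-21290 - 9244) = (-80)² + (-3785/1346 + (-52 - 1*(-2)))/(-21290 - 9244) = 6400 + (-3785/1346 + (-52 + 2))/(-30534) = 6400 + (-3785/1346 - 50)*(-1/30534) = 6400 - 71085/1346*(-1/30534) = 6400 + 3385/1957084 = 12525340985/1957084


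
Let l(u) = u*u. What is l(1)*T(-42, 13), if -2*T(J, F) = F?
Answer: -13/2 ≈ -6.5000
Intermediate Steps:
T(J, F) = -F/2
l(u) = u²
l(1)*T(-42, 13) = 1²*(-½*13) = 1*(-13/2) = -13/2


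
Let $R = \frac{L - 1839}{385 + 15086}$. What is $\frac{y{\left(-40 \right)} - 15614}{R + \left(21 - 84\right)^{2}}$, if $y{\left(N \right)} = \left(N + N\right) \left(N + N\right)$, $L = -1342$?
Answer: $- \frac{71274897}{30700609} \approx -2.3216$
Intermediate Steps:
$R = - \frac{3181}{15471}$ ($R = \frac{-1342 - 1839}{385 + 15086} = - \frac{3181}{15471} \approx -0.20561$)
$y{\left(N \right)} = 4 N^{2}$ ($y{\left(N \right)} = 2 N 2 N = 4 N^{2}$)
$\frac{y{\left(-40 \right)} - 15614}{R + \left(21 - 84\right)^{2}} = \frac{4 \left(-40\right)^{2} - 15614}{- \frac{3181}{15471} + \left(21 - 84\right)^{2}} = \frac{4 \cdot 1600 - 15614}{- \frac{3181}{15471} + \left(-63\right)^{2}} = \frac{6400 - 15614}{- \frac{3181}{15471} + 3969} = - \frac{9214}{\frac{61401218}{15471}} = \left(-9214\right) \frac{15471}{61401218} = - \frac{71274897}{30700609}$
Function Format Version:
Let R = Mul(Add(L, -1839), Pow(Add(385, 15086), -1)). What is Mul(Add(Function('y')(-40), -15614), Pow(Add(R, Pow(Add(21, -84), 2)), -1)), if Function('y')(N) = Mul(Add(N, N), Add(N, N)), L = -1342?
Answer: Rational(-71274897, 30700609) ≈ -2.3216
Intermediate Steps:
R = Rational(-3181, 15471) (R = Mul(Add(-1342, -1839), Pow(Add(385, 15086), -1)) = Mul(-3181, Pow(15471, -1)) = Mul(-3181, Rational(1, 15471)) = Rational(-3181, 15471) ≈ -0.20561)
Function('y')(N) = Mul(4, Pow(N, 2)) (Function('y')(N) = Mul(Mul(2, N), Mul(2, N)) = Mul(4, Pow(N, 2)))
Mul(Add(Function('y')(-40), -15614), Pow(Add(R, Pow(Add(21, -84), 2)), -1)) = Mul(Add(Mul(4, Pow(-40, 2)), -15614), Pow(Add(Rational(-3181, 15471), Pow(Add(21, -84), 2)), -1)) = Mul(Add(Mul(4, 1600), -15614), Pow(Add(Rational(-3181, 15471), Pow(-63, 2)), -1)) = Mul(Add(6400, -15614), Pow(Add(Rational(-3181, 15471), 3969), -1)) = Mul(-9214, Pow(Rational(61401218, 15471), -1)) = Mul(-9214, Rational(15471, 61401218)) = Rational(-71274897, 30700609)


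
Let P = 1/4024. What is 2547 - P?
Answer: 10249127/4024 ≈ 2547.0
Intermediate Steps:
P = 1/4024 ≈ 0.00024851
2547 - P = 2547 - 1*1/4024 = 2547 - 1/4024 = 10249127/4024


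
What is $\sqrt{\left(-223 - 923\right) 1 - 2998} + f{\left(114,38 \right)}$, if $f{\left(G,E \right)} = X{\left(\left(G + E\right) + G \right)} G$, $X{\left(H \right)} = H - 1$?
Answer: $30210 + 4 i \sqrt{259} \approx 30210.0 + 64.374 i$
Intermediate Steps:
$X{\left(H \right)} = -1 + H$
$f{\left(G,E \right)} = G \left(-1 + E + 2 G\right)$ ($f{\left(G,E \right)} = \left(-1 + \left(\left(G + E\right) + G\right)\right) G = \left(-1 + \left(\left(E + G\right) + G\right)\right) G = \left(-1 + \left(E + 2 G\right)\right) G = \left(-1 + E + 2 G\right) G = G \left(-1 + E + 2 G\right)$)
$\sqrt{\left(-223 - 923\right) 1 - 2998} + f{\left(114,38 \right)} = \sqrt{\left(-223 - 923\right) 1 - 2998} + 114 \left(-1 + 38 + 2 \cdot 114\right) = \sqrt{\left(-1146\right) 1 - 2998} + 114 \left(-1 + 38 + 228\right) = \sqrt{-1146 - 2998} + 114 \cdot 265 = \sqrt{-4144} + 30210 = 4 i \sqrt{259} + 30210 = 30210 + 4 i \sqrt{259}$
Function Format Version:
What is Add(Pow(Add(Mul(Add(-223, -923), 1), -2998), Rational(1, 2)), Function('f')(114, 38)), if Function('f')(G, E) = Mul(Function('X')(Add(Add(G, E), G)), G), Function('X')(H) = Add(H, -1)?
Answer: Add(30210, Mul(4, I, Pow(259, Rational(1, 2)))) ≈ Add(30210., Mul(64.374, I))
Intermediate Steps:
Function('X')(H) = Add(-1, H)
Function('f')(G, E) = Mul(G, Add(-1, E, Mul(2, G))) (Function('f')(G, E) = Mul(Add(-1, Add(Add(G, E), G)), G) = Mul(Add(-1, Add(Add(E, G), G)), G) = Mul(Add(-1, Add(E, Mul(2, G))), G) = Mul(Add(-1, E, Mul(2, G)), G) = Mul(G, Add(-1, E, Mul(2, G))))
Add(Pow(Add(Mul(Add(-223, -923), 1), -2998), Rational(1, 2)), Function('f')(114, 38)) = Add(Pow(Add(Mul(Add(-223, -923), 1), -2998), Rational(1, 2)), Mul(114, Add(-1, 38, Mul(2, 114)))) = Add(Pow(Add(Mul(-1146, 1), -2998), Rational(1, 2)), Mul(114, Add(-1, 38, 228))) = Add(Pow(Add(-1146, -2998), Rational(1, 2)), Mul(114, 265)) = Add(Pow(-4144, Rational(1, 2)), 30210) = Add(Mul(4, I, Pow(259, Rational(1, 2))), 30210) = Add(30210, Mul(4, I, Pow(259, Rational(1, 2))))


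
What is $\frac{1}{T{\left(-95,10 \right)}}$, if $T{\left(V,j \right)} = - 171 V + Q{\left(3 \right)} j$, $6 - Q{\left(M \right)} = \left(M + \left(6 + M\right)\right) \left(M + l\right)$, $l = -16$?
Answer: $\frac{1}{17865} \approx 5.5975 \cdot 10^{-5}$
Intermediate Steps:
$Q{\left(M \right)} = 6 - \left(-16 + M\right) \left(6 + 2 M\right)$ ($Q{\left(M \right)} = 6 - \left(M + \left(6 + M\right)\right) \left(M - 16\right) = 6 - \left(6 + 2 M\right) \left(-16 + M\right) = 6 - \left(-16 + M\right) \left(6 + 2 M\right)$)
$T{\left(V,j \right)} = - 171 V + 162 j$ ($T{\left(V,j \right)} = - 171 V + \left(102 - 2 \cdot 3^{2} + 26 \cdot 3\right) j = - 171 V + \left(102 - 18 + 78\right) j = - 171 V + 162 j$)
$\frac{1}{T{\left(-95,10 \right)}} = \frac{1}{\left(-171\right) \left(-95\right) + 162 \cdot 10} = \frac{1}{16245 + 1620} = \frac{1}{17865}$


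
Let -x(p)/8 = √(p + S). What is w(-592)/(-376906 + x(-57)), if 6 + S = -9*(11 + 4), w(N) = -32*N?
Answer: -1785026816/35514536377 + 113664*I*√22/35514536377 ≈ -0.050262 + 1.5012e-5*I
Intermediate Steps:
S = -141 (S = -6 - 9*(11 + 4) = -6 - 9*15 = -6 - 135 = -141)
x(p) = -8*√(-141 + p) (x(p) = -8*√(p - 141) = -8*√(-141 + p))
w(-592)/(-376906 + x(-57)) = (-32*(-592))/(-376906 - 8*√(-141 - 57)) = 18944/(-376906 - 24*I*√22)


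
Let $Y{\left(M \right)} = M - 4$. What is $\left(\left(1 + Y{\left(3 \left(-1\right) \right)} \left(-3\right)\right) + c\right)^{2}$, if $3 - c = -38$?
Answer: $3969$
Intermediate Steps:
$Y{\left(M \right)} = -4 + M$
$c = 41$ ($c = 3 - -38 = 3 + 38 = 41$)
$\left(\left(1 + Y{\left(3 \left(-1\right) \right)} \left(-3\right)\right) + c\right)^{2} = \left(\left(1 + \left(-4 + 3 \left(-1\right)\right) \left(-3\right)\right) + 41\right)^{2} = \left(\left(1 + \left(-4 - 3\right) \left(-3\right)\right) + 41\right)^{2} = \left(\left(1 - -21\right) + 41\right)^{2} = \left(\left(1 + 21\right) + 41\right)^{2} = \left(22 + 41\right)^{2} = 63^{2} = 3969$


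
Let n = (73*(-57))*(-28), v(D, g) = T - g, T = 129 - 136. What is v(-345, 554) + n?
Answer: 115947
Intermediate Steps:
T = -7
v(D, g) = -7 - g
n = 116508 (n = -4161*(-28) = 116508)
v(-345, 554) + n = (-7 - 1*554) + 116508 = (-7 - 554) + 116508 = -561 + 116508 = 115947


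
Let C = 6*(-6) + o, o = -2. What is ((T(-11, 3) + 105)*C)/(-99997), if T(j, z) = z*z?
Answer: 12/277 ≈ 0.043321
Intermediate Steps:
T(j, z) = z²
C = -38 (C = 6*(-6) - 2 = -36 - 2 = -38)
((T(-11, 3) + 105)*C)/(-99997) = ((3² + 105)*(-38))/(-99997) = ((9 + 105)*(-38))*(-1/99997) = (114*(-38))*(-1/99997) = -4332*(-1/99997) = 12/277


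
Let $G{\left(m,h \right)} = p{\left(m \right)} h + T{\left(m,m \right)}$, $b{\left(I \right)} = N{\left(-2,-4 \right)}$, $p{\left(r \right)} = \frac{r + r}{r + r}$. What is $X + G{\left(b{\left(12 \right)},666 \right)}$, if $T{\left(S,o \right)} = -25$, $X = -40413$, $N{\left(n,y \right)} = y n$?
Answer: $-39772$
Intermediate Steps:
$N{\left(n,y \right)} = n y$
$p{\left(r \right)} = 1$ ($p{\left(r \right)} = \frac{2 r}{2 r} = 2 r \frac{1}{2 r} = 1$)
$b{\left(I \right)} = 8$ ($b{\left(I \right)} = \left(-2\right) \left(-4\right) = 8$)
$G{\left(m,h \right)} = -25 + h$ ($G{\left(m,h \right)} = 1 h - 25 = h - 25 = -25 + h$)
$X + G{\left(b{\left(12 \right)},666 \right)} = -40413 + \left(-25 + 666\right) = -40413 + 641 = -39772$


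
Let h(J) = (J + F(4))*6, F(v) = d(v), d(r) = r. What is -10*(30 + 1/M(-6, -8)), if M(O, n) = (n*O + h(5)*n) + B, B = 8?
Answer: -56395/188 ≈ -299.97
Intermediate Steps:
F(v) = v
h(J) = 24 + 6*J (h(J) = (J + 4)*6 = (4 + J)*6 = 24 + 6*J)
M(O, n) = 8 + 54*n + O*n (M(O, n) = (n*O + (24 + 6*5)*n) + 8 = (O*n + (24 + 30)*n) + 8 = (O*n + 54*n) + 8 = (54*n + O*n) + 8 = 8 + 54*n + O*n)
-10*(30 + 1/M(-6, -8)) = -10*(30 + 1/(8 + 54*(-8) - 6*(-8))) = -10*(30 + 1/(8 - 432 + 48)) = -10*(30 + 1/(-376)) = -10*(30 - 1/376) = -10*11279/376 = -56395/188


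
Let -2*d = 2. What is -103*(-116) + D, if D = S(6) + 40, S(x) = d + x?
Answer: 11993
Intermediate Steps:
d = -1 (d = -½*2 = -1)
S(x) = -1 + x
D = 45 (D = (-1 + 6) + 40 = 5 + 40 = 45)
-103*(-116) + D = -103*(-116) + 45 = 11948 + 45 = 11993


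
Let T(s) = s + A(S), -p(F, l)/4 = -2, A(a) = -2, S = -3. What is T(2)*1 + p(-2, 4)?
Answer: 8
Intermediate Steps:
p(F, l) = 8 (p(F, l) = -4*(-2) = 8)
T(s) = -2 + s (T(s) = s - 2 = -2 + s)
T(2)*1 + p(-2, 4) = (-2 + 2)*1 + 8 = 0*1 + 8 = 0 + 8 = 8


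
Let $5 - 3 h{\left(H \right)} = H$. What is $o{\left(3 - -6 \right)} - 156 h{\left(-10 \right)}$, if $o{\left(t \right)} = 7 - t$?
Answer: $-782$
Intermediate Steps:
$h{\left(H \right)} = \frac{5}{3} - \frac{H}{3}$
$o{\left(3 - -6 \right)} - 156 h{\left(-10 \right)} = \left(7 - \left(3 - -6\right)\right) - 156 \left(\frac{5}{3} - - \frac{10}{3}\right) = \left(7 - \left(3 + 6\right)\right) - 156 \left(\frac{5}{3} + \frac{10}{3}\right) = \left(7 - 9\right) - 780 = -2 - 780 = -782$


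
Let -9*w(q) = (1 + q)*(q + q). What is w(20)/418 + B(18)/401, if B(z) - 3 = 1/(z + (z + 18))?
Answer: -976453/4525686 ≈ -0.21576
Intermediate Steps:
B(z) = 3 + 1/(18 + 2*z) (B(z) = 3 + 1/(z + (z + 18)) = 3 + 1/(z + (18 + z)) = 3 + 1/(18 + 2*z))
w(q) = -2*q*(1 + q)/9 (w(q) = -(1 + q)*(q + q)/9 = -(1 + q)*2*q/9 = -2*q*(1 + q)/9)
w(20)/418 + B(18)/401 = -2/9*20*(1 + 20)/418 + ((55 + 6*18)/(2*(9 + 18)))/401 = -2/9*20*21*(1/418) + ((½)*(55 + 108)/27)*(1/401) = -280/3*1/418 + ((½)*(1/27)*163)*(1/401) = -140/627 + (163/54)*(1/401) = -140/627 + 163/21654 = -976453/4525686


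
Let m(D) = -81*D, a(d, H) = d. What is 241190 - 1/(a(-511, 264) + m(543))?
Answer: 10731507861/44494 ≈ 2.4119e+5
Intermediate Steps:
241190 - 1/(a(-511, 264) + m(543)) = 241190 - 1/(-511 - 81*543) = 241190 - 1/(-511 - 43983) = 241190 - 1/(-44494) = 241190 - 1*(-1/44494) = 241190 + 1/44494 = 10731507861/44494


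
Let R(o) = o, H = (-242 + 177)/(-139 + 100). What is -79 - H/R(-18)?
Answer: -4261/54 ≈ -78.907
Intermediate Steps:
H = 5/3 (H = -65/(-39) = -65*(-1/39) = 5/3 ≈ 1.6667)
-79 - H/R(-18) = -79 - 5/(3*(-18)) = -79 - 5*(-1)/(3*18) = -79 - 1*(-5/54) = -79 + 5/54 = -4261/54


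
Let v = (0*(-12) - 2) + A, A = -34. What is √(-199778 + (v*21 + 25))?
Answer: I*√200509 ≈ 447.78*I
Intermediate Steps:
v = -36 (v = (0*(-12) - 2) - 34 = (0 - 2) - 34 = -2 - 34 = -36)
√(-199778 + (v*21 + 25)) = √(-199778 + (-36*21 + 25)) = √(-199778 + (-756 + 25)) = √(-199778 - 731) = √(-200509) = I*√200509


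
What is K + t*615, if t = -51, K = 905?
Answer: -30460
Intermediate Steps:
K + t*615 = 905 - 51*615 = 905 - 31365 = -30460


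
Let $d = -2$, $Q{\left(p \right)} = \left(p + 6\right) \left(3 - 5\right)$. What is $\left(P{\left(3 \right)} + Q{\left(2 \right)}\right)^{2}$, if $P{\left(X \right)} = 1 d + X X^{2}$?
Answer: $81$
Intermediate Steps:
$Q{\left(p \right)} = -12 - 2 p$ ($Q{\left(p \right)} = \left(6 + p\right) \left(-2\right) = -12 - 2 p$)
$P{\left(X \right)} = -2 + X^{3}$ ($P{\left(X \right)} = 1 \left(-2\right) + X X^{2} = -2 + X^{3}$)
$\left(P{\left(3 \right)} + Q{\left(2 \right)}\right)^{2} = \left(\left(-2 + 3^{3}\right) - 16\right)^{2} = \left(\left(-2 + 27\right) - 16\right)^{2} = \left(25 - 16\right)^{2} = 9^{2} = 81$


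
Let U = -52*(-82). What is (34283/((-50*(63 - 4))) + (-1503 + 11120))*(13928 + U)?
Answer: 257743046232/1475 ≈ 1.7474e+8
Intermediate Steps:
U = 4264
(34283/((-50*(63 - 4))) + (-1503 + 11120))*(13928 + U) = (34283/((-50*(63 - 4))) + (-1503 + 11120))*(13928 + 4264) = (34283/((-50*59)) + 9617)*18192 = (34283/(-2950) + 9617)*18192 = (34283*(-1/2950) + 9617)*18192 = (-34283/2950 + 9617)*18192 = (28335867/2950)*18192 = 257743046232/1475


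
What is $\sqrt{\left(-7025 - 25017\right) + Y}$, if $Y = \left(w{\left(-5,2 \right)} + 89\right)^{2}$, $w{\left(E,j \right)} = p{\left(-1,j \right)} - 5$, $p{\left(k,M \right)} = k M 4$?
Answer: $i \sqrt{26266} \approx 162.07 i$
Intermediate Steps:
$p{\left(k,M \right)} = 4 M k$ ($p{\left(k,M \right)} = M k 4 = 4 M k$)
$w{\left(E,j \right)} = -5 - 4 j$ ($w{\left(E,j \right)} = 4 j \left(-1\right) - 5 = - 4 j - 5 = -5 - 4 j$)
$Y = 5776$ ($Y = \left(\left(-5 - 8\right) + 89\right)^{2} = \left(-13 + 89\right)^{2} = 76^{2} = 5776$)
$\sqrt{\left(-7025 - 25017\right) + Y} = \sqrt{\left(-7025 - 25017\right) + 5776} = \sqrt{-32042 + 5776} = \sqrt{-26266} = i \sqrt{26266}$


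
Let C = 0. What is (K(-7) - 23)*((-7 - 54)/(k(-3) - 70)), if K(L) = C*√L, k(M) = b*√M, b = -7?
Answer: -14030/721 + 1403*I*√3/721 ≈ -19.459 + 3.3704*I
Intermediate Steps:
k(M) = -7*√M
K(L) = 0 (K(L) = 0*√L = 0)
(K(-7) - 23)*((-7 - 54)/(k(-3) - 70)) = (0 - 23)*((-7 - 54)/(-7*I*√3 - 70)) = -(-1403)/(-7*I*√3 - 70) = -(-1403)/(-70 - 7*I*√3) = 1403/(-70 - 7*I*√3)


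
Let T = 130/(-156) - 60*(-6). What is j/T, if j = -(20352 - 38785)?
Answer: 110598/2155 ≈ 51.322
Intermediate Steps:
j = 18433 (j = -1*(-18433) = 18433)
T = 2155/6 (T = 130*(-1/156) + 360 = -⅚ + 360 = 2155/6 ≈ 359.17)
j/T = 18433/(2155/6) = 18433*(6/2155) = 110598/2155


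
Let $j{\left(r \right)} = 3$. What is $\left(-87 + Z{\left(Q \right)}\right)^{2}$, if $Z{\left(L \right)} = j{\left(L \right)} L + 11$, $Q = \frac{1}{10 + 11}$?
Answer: $\frac{281961}{49} \approx 5754.3$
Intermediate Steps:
$Q = \frac{1}{21} \approx 0.047619$
$Z{\left(L \right)} = 11 + 3 L$ ($Z{\left(L \right)} = 3 L + 11 = 11 + 3 L$)
$\left(-87 + Z{\left(Q \right)}\right)^{2} = \left(-87 + \left(11 + 3 \cdot \frac{1}{21}\right)\right)^{2} = \left(-87 + \left(11 + \frac{1}{7}\right)\right)^{2} = \left(-87 + \frac{78}{7}\right)^{2} = \left(- \frac{531}{7}\right)^{2} = \frac{281961}{49}$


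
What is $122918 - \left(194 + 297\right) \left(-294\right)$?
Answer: $267272$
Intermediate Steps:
$122918 - \left(194 + 297\right) \left(-294\right) = 122918 - 491 \left(-294\right) = 122918 - -144354 = 122918 + 144354 = 267272$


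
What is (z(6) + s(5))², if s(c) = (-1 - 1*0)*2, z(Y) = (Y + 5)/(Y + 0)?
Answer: 1/36 ≈ 0.027778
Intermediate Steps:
z(Y) = (5 + Y)/Y
s(c) = -2 (s(c) = (-1 + 0)*2 = -1*2 = -2)
(z(6) + s(5))² = ((5 + 6)/6 - 2)² = ((⅙)*11 - 2)² = (11/6 - 2)² = (-⅙)² = 1/36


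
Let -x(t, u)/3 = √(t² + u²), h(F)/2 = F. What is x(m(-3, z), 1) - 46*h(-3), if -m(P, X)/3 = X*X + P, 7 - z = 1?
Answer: 276 - 39*√58 ≈ -21.015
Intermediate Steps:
z = 6 (z = 7 - 1*1 = 7 - 1 = 6)
h(F) = 2*F
m(P, X) = -3*P - 3*X² (m(P, X) = -3*(X*X + P) = -3*(X² + P) = -3*(P + X²) = -3*P - 3*X²)
x(t, u) = -3*√(t² + u²)
x(m(-3, z), 1) - 46*h(-3) = -3*√((-3*(-3) - 3*6²)² + 1²) - 92*(-3) = -3*√((9 - 3*36)² + 1) - 46*(-6) = -3*√((9 - 108)² + 1) + 276 = -3*√((-99)² + 1) + 276 = -3*√(9801 + 1) + 276 = -39*√58 + 276 = 276 - 39*√58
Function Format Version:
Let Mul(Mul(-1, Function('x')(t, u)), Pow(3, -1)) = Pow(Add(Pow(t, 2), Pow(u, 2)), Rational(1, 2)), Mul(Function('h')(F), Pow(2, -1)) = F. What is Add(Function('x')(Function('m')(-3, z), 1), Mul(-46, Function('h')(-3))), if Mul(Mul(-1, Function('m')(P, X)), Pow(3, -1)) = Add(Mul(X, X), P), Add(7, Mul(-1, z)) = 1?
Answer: Add(276, Mul(-39, Pow(58, Rational(1, 2)))) ≈ -21.015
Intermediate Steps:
z = 6 (z = Add(7, Mul(-1, 1)) = Add(7, -1) = 6)
Function('h')(F) = Mul(2, F)
Function('m')(P, X) = Add(Mul(-3, P), Mul(-3, Pow(X, 2))) (Function('m')(P, X) = Mul(-3, Add(Mul(X, X), P)) = Mul(-3, Add(Pow(X, 2), P)) = Mul(-3, Add(P, Pow(X, 2))) = Add(Mul(-3, P), Mul(-3, Pow(X, 2))))
Function('x')(t, u) = Mul(-3, Pow(Add(Pow(t, 2), Pow(u, 2)), Rational(1, 2)))
Add(Function('x')(Function('m')(-3, z), 1), Mul(-46, Function('h')(-3))) = Add(Mul(-3, Pow(Add(Pow(Add(Mul(-3, -3), Mul(-3, Pow(6, 2))), 2), Pow(1, 2)), Rational(1, 2))), Mul(-46, Mul(2, -3))) = Add(Mul(-3, Pow(Add(Pow(Add(9, Mul(-3, 36)), 2), 1), Rational(1, 2))), Mul(-46, -6)) = Add(Mul(-3, Pow(Add(Pow(Add(9, -108), 2), 1), Rational(1, 2))), 276) = Add(Mul(-3, Pow(Add(Pow(-99, 2), 1), Rational(1, 2))), 276) = Add(Mul(-3, Pow(Add(9801, 1), Rational(1, 2))), 276) = Add(Mul(-3, Pow(9802, Rational(1, 2))), 276) = Add(Mul(-3, Mul(13, Pow(58, Rational(1, 2)))), 276) = Add(Mul(-39, Pow(58, Rational(1, 2))), 276) = Add(276, Mul(-39, Pow(58, Rational(1, 2))))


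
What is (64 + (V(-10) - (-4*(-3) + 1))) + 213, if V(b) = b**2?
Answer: 364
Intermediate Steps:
(64 + (V(-10) - (-4*(-3) + 1))) + 213 = (64 + ((-10)**2 - (-4*(-3) + 1))) + 213 = (64 + (100 - (12 + 1))) + 213 = (64 + (100 - 1*13)) + 213 = (64 + (100 - 13)) + 213 = (64 + 87) + 213 = 151 + 213 = 364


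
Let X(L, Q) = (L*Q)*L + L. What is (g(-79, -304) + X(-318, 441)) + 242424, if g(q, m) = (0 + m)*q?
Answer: 44861806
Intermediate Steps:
g(q, m) = m*q
X(L, Q) = L + Q*L² (X(L, Q) = Q*L² + L = L + Q*L²)
(g(-79, -304) + X(-318, 441)) + 242424 = (-304*(-79) - 318*(1 - 318*441)) + 242424 = (24016 - 318*(1 - 140238)) + 242424 = (24016 - 318*(-140237)) + 242424 = (24016 + 44595366) + 242424 = 44619382 + 242424 = 44861806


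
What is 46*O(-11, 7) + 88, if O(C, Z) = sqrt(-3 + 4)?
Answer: 134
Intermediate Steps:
O(C, Z) = 1 (O(C, Z) = sqrt(1) = 1)
46*O(-11, 7) + 88 = 46*1 + 88 = 46 + 88 = 134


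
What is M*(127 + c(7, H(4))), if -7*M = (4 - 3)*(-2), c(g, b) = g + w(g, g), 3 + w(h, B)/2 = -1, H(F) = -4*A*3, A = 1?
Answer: 36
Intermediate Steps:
H(F) = -12 (H(F) = -4*1*3 = -4*3 = -12)
w(h, B) = -8 (w(h, B) = -6 + 2*(-1) = -6 - 2 = -8)
c(g, b) = -8 + g (c(g, b) = g - 8 = -8 + g)
M = 2/7 (M = -(4 - 3)*(-2)/7 = -(-2)/7 = -⅐*(-2) = 2/7 ≈ 0.28571)
M*(127 + c(7, H(4))) = 2*(127 + (-8 + 7))/7 = 2*(127 - 1)/7 = (2/7)*126 = 36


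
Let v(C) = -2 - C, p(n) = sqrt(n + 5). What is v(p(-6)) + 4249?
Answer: 4247 - I ≈ 4247.0 - 1.0*I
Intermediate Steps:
p(n) = sqrt(5 + n)
v(p(-6)) + 4249 = (-2 - sqrt(5 - 6)) + 4249 = (-2 - sqrt(-1)) + 4249 = (-2 - I) + 4249 = 4247 - I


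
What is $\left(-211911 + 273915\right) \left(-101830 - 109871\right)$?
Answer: $-13126308804$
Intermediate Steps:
$\left(-211911 + 273915\right) \left(-101830 - 109871\right) = 62004 \left(-101830 - 109871\right) = 62004 \left(-211701\right) = -13126308804$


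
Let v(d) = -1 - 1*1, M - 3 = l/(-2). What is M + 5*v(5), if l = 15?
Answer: -29/2 ≈ -14.500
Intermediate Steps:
M = -9/2 (M = 3 + 15/(-2) = 3 + 15*(-½) = 3 - 15/2 = -9/2 ≈ -4.5000)
v(d) = -2 (v(d) = -1 - 1 = -2)
M + 5*v(5) = -9/2 + 5*(-2) = -9/2 - 10 = -29/2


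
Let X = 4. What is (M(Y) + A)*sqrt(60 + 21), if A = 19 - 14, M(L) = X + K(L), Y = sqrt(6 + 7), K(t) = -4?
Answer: 45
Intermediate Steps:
Y = sqrt(13) ≈ 3.6056
M(L) = 0 (M(L) = 4 - 4 = 0)
A = 5
(M(Y) + A)*sqrt(60 + 21) = (0 + 5)*sqrt(60 + 21) = 5*sqrt(81) = 5*9 = 45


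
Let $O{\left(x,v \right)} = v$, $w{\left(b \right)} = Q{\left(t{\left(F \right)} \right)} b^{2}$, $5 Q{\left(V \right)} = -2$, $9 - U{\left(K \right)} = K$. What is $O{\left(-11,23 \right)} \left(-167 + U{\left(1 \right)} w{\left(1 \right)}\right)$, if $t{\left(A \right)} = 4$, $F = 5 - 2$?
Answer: $- \frac{19573}{5} \approx -3914.6$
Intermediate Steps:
$F = 3$
$U{\left(K \right)} = 9 - K$
$Q{\left(V \right)} = - \frac{2}{5}$ ($Q{\left(V \right)} = \frac{1}{5} \left(-2\right) = - \frac{2}{5}$)
$w{\left(b \right)} = - \frac{2 b^{2}}{5}$
$O{\left(-11,23 \right)} \left(-167 + U{\left(1 \right)} w{\left(1 \right)}\right) = 23 \left(-167 + \left(9 - 1\right) \left(- \frac{2 \cdot 1^{2}}{5}\right)\right) = 23 \left(-167 + \left(9 - 1\right) \left(\left(- \frac{2}{5}\right) 1\right)\right) = 23 \left(-167 + 8 \left(- \frac{2}{5}\right)\right) = 23 \left(-167 - \frac{16}{5}\right) = 23 \left(- \frac{851}{5}\right) = - \frac{19573}{5}$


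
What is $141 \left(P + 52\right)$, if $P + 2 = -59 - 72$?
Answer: $-11421$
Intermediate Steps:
$P = -133$ ($P = -2 - 131 = -133$)
$141 \left(P + 52\right) = 141 \left(-133 + 52\right) = 141 \left(-81\right) = -11421$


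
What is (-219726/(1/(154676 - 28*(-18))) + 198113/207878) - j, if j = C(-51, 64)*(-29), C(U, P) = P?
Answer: -7088032551577359/207878 ≈ -3.4097e+10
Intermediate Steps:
j = -1856 (j = 64*(-29) = -1856)
(-219726/(1/(154676 - 28*(-18))) + 198113/207878) - j = (-219726/(1/(154676 - 28*(-18))) + 198113/207878) - 1*(-1856) = (-219726/(1/(154676 + 504)) + 198113*(1/207878)) + 1856 = (-219726/(1/155180) + 198113/207878) + 1856 = (-219726/1/155180 + 198113/207878) + 1856 = (-219726*155180 + 198113/207878) + 1856 = (-34097080680 + 198113/207878) + 1856 = -7088032937398927/207878 + 1856 = -7088032551577359/207878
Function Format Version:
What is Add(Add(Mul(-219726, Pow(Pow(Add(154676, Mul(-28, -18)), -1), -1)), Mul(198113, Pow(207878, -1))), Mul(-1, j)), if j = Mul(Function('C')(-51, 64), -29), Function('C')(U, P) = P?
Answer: Rational(-7088032551577359, 207878) ≈ -3.4097e+10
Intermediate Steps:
j = -1856 (j = Mul(64, -29) = -1856)
Add(Add(Mul(-219726, Pow(Pow(Add(154676, Mul(-28, -18)), -1), -1)), Mul(198113, Pow(207878, -1))), Mul(-1, j)) = Add(Add(Mul(-219726, Pow(Pow(Add(154676, Mul(-28, -18)), -1), -1)), Mul(198113, Pow(207878, -1))), Mul(-1, -1856)) = Add(Add(Mul(-219726, Pow(Pow(Add(154676, 504), -1), -1)), Mul(198113, Rational(1, 207878))), 1856) = Add(Add(Mul(-219726, Pow(Pow(155180, -1), -1)), Rational(198113, 207878)), 1856) = Add(Add(Mul(-219726, Pow(Rational(1, 155180), -1)), Rational(198113, 207878)), 1856) = Add(Add(Mul(-219726, 155180), Rational(198113, 207878)), 1856) = Add(Add(-34097080680, Rational(198113, 207878)), 1856) = Add(Rational(-7088032937398927, 207878), 1856) = Rational(-7088032551577359, 207878)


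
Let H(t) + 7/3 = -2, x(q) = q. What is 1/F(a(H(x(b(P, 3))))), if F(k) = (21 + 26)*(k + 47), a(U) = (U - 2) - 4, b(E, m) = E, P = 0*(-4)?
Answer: 3/5170 ≈ 0.00058027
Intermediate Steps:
P = 0
H(t) = -13/3 (H(t) = -7/3 - 2 = -13/3)
a(U) = -6 + U (a(U) = (-2 + U) - 4 = -6 + U)
F(k) = 2209 + 47*k (F(k) = 47*(47 + k) = 2209 + 47*k)
1/F(a(H(x(b(P, 3))))) = 1/(2209 + 47*(-6 - 13/3)) = 1/(2209 + 47*(-31/3)) = 1/(2209 - 1457/3) = 1/(5170/3) = 3/5170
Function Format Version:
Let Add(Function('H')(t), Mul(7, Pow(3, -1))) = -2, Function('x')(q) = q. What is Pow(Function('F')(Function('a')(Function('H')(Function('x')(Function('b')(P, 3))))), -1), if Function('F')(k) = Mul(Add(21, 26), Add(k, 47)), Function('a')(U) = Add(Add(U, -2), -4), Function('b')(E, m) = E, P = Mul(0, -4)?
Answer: Rational(3, 5170) ≈ 0.00058027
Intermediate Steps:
P = 0
Function('H')(t) = Rational(-13, 3) (Function('H')(t) = Add(Rational(-7, 3), -2) = Rational(-13, 3))
Function('a')(U) = Add(-6, U) (Function('a')(U) = Add(Add(-2, U), -4) = Add(-6, U))
Function('F')(k) = Add(2209, Mul(47, k)) (Function('F')(k) = Mul(47, Add(47, k)) = Add(2209, Mul(47, k)))
Pow(Function('F')(Function('a')(Function('H')(Function('x')(Function('b')(P, 3))))), -1) = Pow(Add(2209, Mul(47, Add(-6, Rational(-13, 3)))), -1) = Pow(Add(2209, Mul(47, Rational(-31, 3))), -1) = Pow(Add(2209, Rational(-1457, 3)), -1) = Pow(Rational(5170, 3), -1) = Rational(3, 5170)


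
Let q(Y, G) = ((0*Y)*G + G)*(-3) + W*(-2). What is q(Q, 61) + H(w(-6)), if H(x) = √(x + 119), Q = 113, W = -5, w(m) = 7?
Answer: -173 + 3*√14 ≈ -161.77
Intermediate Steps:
H(x) = √(119 + x)
q(Y, G) = 10 - 3*G (q(Y, G) = ((0*Y)*G + G)*(-3) - 5*(-2) = (0*G + G)*(-3) + 10 = (0 + G)*(-3) + 10 = G*(-3) + 10 = -3*G + 10 = 10 - 3*G)
q(Q, 61) + H(w(-6)) = (10 - 3*61) + √(119 + 7) = (10 - 183) + √126 = -173 + 3*√14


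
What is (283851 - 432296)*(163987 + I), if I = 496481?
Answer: -98043172260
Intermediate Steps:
(283851 - 432296)*(163987 + I) = (283851 - 432296)*(163987 + 496481) = -148445*660468 = -98043172260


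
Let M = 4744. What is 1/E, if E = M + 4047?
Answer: 1/8791 ≈ 0.00011375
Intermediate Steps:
E = 8791 (E = 4744 + 4047 = 8791)
1/E = 1/8791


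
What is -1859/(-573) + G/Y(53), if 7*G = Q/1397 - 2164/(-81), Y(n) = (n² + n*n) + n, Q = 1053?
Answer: 2784132299428/857970744939 ≈ 3.2450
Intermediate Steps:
Y(n) = n + 2*n² (Y(n) = (n² + n²) + n = 2*n² + n = n + 2*n²)
G = 3108401/792099 (G = (1053/1397 - 2164/(-81))/7 = (1053*(1/1397) - 2164*(-1/81))/7 = (1053/1397 + 2164/81)/7 = (⅐)*(3108401/113157) = 3108401/792099 ≈ 3.9243)
-1859/(-573) + G/Y(53) = -1859/(-573) + 3108401/(792099*((53*(1 + 2*53)))) = -1859*(-1/573) + 3108401/(792099*((53*(1 + 106)))) = 1859/573 + 3108401/(792099*((53*107))) = 1859/573 + (3108401/792099)/5671 = 1859/573 + (3108401/792099)*(1/5671) = 1859/573 + 3108401/4491993429 = 2784132299428/857970744939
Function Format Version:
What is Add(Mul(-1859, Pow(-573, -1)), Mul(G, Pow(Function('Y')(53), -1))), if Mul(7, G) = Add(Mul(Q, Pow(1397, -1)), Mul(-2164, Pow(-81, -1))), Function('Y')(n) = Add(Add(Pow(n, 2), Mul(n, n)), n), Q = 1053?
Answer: Rational(2784132299428, 857970744939) ≈ 3.2450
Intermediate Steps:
Function('Y')(n) = Add(n, Mul(2, Pow(n, 2))) (Function('Y')(n) = Add(Add(Pow(n, 2), Pow(n, 2)), n) = Add(Mul(2, Pow(n, 2)), n) = Add(n, Mul(2, Pow(n, 2))))
G = Rational(3108401, 792099) (G = Mul(Rational(1, 7), Add(Mul(1053, Pow(1397, -1)), Mul(-2164, Pow(-81, -1)))) = Mul(Rational(1, 7), Add(Mul(1053, Rational(1, 1397)), Mul(-2164, Rational(-1, 81)))) = Mul(Rational(1, 7), Add(Rational(1053, 1397), Rational(2164, 81))) = Mul(Rational(1, 7), Rational(3108401, 113157)) = Rational(3108401, 792099) ≈ 3.9243)
Add(Mul(-1859, Pow(-573, -1)), Mul(G, Pow(Function('Y')(53), -1))) = Add(Mul(-1859, Pow(-573, -1)), Mul(Rational(3108401, 792099), Pow(Mul(53, Add(1, Mul(2, 53))), -1))) = Add(Mul(-1859, Rational(-1, 573)), Mul(Rational(3108401, 792099), Pow(Mul(53, Add(1, 106)), -1))) = Add(Rational(1859, 573), Mul(Rational(3108401, 792099), Pow(Mul(53, 107), -1))) = Add(Rational(1859, 573), Mul(Rational(3108401, 792099), Pow(5671, -1))) = Add(Rational(1859, 573), Mul(Rational(3108401, 792099), Rational(1, 5671))) = Add(Rational(1859, 573), Rational(3108401, 4491993429)) = Rational(2784132299428, 857970744939)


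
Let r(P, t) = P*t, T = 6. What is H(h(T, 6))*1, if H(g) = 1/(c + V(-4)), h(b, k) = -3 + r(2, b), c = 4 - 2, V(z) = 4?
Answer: ⅙ ≈ 0.16667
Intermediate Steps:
c = 2
h(b, k) = -3 + 2*b
H(g) = ⅙ (H(g) = 1/(2 + 4) = 1/6 = ⅙)
H(h(T, 6))*1 = (⅙)*1 = ⅙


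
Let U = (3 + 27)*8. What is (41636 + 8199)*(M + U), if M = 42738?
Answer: 2141808630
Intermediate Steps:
U = 240 (U = 30*8 = 240)
(41636 + 8199)*(M + U) = (41636 + 8199)*(42738 + 240) = 49835*42978 = 2141808630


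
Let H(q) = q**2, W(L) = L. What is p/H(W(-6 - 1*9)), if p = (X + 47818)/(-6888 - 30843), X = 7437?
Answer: -11051/1697895 ≈ -0.0065086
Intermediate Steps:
p = -55255/37731 (p = (7437 + 47818)/(-6888 - 30843) = 55255/(-37731) = 55255*(-1/37731) = -55255/37731 ≈ -1.4644)
p/H(W(-6 - 1*9)) = -55255/(37731*(-6 - 1*9)**2) = -55255/(37731*(-6 - 9)**2) = -55255/(37731*((-15)**2)) = -55255/37731/225 = -55255/37731*1/225 = -11051/1697895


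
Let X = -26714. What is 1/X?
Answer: -1/26714 ≈ -3.7434e-5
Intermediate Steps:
1/X = 1/(-26714) = -1/26714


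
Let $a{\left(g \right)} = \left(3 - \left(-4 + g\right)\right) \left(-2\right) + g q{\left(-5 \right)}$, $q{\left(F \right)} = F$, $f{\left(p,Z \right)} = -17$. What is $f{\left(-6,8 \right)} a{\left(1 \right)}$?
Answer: $289$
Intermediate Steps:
$a{\left(g \right)} = -14 - 3 g$ ($a{\left(g \right)} = \left(3 - \left(-4 + g\right)\right) \left(-2\right) + g \left(-5\right) = \left(7 - g\right) \left(-2\right) - 5 g = \left(-14 + 2 g\right) - 5 g = -14 - 3 g$)
$f{\left(-6,8 \right)} a{\left(1 \right)} = - 17 \left(-14 - 3\right) = \left(-17\right) \left(-17\right) = 289$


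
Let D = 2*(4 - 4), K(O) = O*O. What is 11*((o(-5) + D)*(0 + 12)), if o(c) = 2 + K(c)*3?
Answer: 10164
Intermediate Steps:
K(O) = O**2
D = 0 (D = 2*0 = 0)
o(c) = 2 + 3*c**2 (o(c) = 2 + c**2*3 = 2 + 3*c**2)
11*((o(-5) + D)*(0 + 12)) = 11*(((2 + 3*(-5)**2) + 0)*(0 + 12)) = 11*(((2 + 3*25) + 0)*12) = 11*(((2 + 75) + 0)*12) = 11*((77 + 0)*12) = 11*(77*12) = 11*924 = 10164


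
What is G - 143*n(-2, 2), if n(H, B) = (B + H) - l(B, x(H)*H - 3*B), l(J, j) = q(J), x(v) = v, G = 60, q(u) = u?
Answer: 346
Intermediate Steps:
l(J, j) = J
n(H, B) = H (n(H, B) = (B + H) - B = H)
G - 143*n(-2, 2) = 60 - 143*(-2) = 60 + 286 = 346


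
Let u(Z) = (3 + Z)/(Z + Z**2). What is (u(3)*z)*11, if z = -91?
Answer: -1001/2 ≈ -500.50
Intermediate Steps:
u(Z) = (3 + Z)/(Z + Z**2)
(u(3)*z)*11 = (((3 + 3)/(3*(1 + 3)))*(-91))*11 = (((1/3)*6/4)*(-91))*11 = (((1/3)*(1/4)*6)*(-91))*11 = ((1/2)*(-91))*11 = -91/2*11 = -1001/2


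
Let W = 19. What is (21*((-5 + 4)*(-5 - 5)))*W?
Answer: 3990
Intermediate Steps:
(21*((-5 + 4)*(-5 - 5)))*W = (21*((-5 + 4)*(-5 - 5)))*19 = (21*(-1*(-10)))*19 = (21*10)*19 = 210*19 = 3990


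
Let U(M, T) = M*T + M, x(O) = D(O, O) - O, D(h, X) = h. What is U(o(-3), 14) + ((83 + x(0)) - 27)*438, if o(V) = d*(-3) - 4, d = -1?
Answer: 24513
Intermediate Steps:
x(O) = 0 (x(O) = O - O = 0)
o(V) = -1 (o(V) = -1*(-3) - 4 = 3 - 4 = -1)
U(M, T) = M + M*T
U(o(-3), 14) + ((83 + x(0)) - 27)*438 = -(1 + 14) + ((83 + 0) - 27)*438 = -1*15 + (83 - 27)*438 = -15 + 56*438 = -15 + 24528 = 24513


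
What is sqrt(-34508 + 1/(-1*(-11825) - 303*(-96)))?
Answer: I*sqrt(57762029078139)/40913 ≈ 185.76*I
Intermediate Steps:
sqrt(-34508 + 1/(-1*(-11825) - 303*(-96))) = sqrt(-34508 + 1/(11825 + 29088)) = sqrt(-34508 + 1/40913) = sqrt(-1411825803/40913) = I*sqrt(57762029078139)/40913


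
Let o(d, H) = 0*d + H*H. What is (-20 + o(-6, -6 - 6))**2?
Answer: 15376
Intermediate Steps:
o(d, H) = H**2 (o(d, H) = 0 + H**2 = H**2)
(-20 + o(-6, -6 - 6))**2 = (-20 + (-6 - 6)**2)**2 = (-20 + (-12)**2)**2 = (-20 + 144)**2 = 124**2 = 15376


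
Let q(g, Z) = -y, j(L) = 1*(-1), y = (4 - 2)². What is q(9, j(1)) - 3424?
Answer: -3428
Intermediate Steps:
y = 4 (y = 2² = 4)
j(L) = -1
q(g, Z) = -4 (q(g, Z) = -1*4 = -4)
q(9, j(1)) - 3424 = -4 - 3424 = -3428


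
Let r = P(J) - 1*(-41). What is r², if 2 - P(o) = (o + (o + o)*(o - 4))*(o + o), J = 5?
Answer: 11449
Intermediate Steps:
P(o) = 2 - 2*o*(o + 2*o*(-4 + o)) (P(o) = 2 - (o + (o + o)*(o - 4))*(o + o) = 2 - (o + (2*o)*(-4 + o))*2*o = 2 - (o + 2*o*(-4 + o))*2*o = 2 - 2*o*(o + 2*o*(-4 + o)))
r = -107 (r = (2 - 4*5³ + 14*5²) - 1*(-41) = (2 - 4*125 + 14*25) + 41 = (2 - 500 + 350) + 41 = -148 + 41 = -107)
r² = (-107)² = 11449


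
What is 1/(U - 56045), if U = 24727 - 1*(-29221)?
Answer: -1/2097 ≈ -0.00047687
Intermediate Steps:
U = 53948 (U = 24727 + 29221 = 53948)
1/(U - 56045) = 1/(53948 - 56045) = 1/(-2097) = -1/2097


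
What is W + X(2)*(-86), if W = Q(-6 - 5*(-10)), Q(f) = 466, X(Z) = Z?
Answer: 294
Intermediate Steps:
W = 466
W + X(2)*(-86) = 466 + 2*(-86) = 466 - 172 = 294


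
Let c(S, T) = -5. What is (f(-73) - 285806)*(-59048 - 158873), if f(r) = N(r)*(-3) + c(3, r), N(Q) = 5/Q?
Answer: 4546744713148/73 ≈ 6.2284e+10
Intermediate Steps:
f(r) = -5 - 15/r (f(r) = (5/r)*(-3) - 5 = -15/r - 5 = -5 - 15/r)
(f(-73) - 285806)*(-59048 - 158873) = ((-5 - 15/(-73)) - 285806)*(-59048 - 158873) = ((-5 - 15*(-1/73)) - 285806)*(-217921) = ((-5 + 15/73) - 285806)*(-217921) = (-350/73 - 285806)*(-217921) = -20864188/73*(-217921) = 4546744713148/73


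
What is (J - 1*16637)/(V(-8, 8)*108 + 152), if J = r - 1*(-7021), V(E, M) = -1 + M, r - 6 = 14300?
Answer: 2345/454 ≈ 5.1652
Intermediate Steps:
r = 14306 (r = 6 + 14300 = 14306)
J = 21327 (J = 14306 - 1*(-7021) = 14306 + 7021 = 21327)
(J - 1*16637)/(V(-8, 8)*108 + 152) = (21327 - 1*16637)/((-1 + 8)*108 + 152) = (21327 - 16637)/(7*108 + 152) = 4690/(756 + 152) = 4690/908 = 4690*(1/908) = 2345/454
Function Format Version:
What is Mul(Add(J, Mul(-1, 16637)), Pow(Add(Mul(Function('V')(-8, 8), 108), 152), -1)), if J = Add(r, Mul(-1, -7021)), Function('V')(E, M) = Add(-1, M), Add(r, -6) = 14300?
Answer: Rational(2345, 454) ≈ 5.1652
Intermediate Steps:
r = 14306 (r = Add(6, 14300) = 14306)
J = 21327 (J = Add(14306, Mul(-1, -7021)) = Add(14306, 7021) = 21327)
Mul(Add(J, Mul(-1, 16637)), Pow(Add(Mul(Function('V')(-8, 8), 108), 152), -1)) = Mul(Add(21327, Mul(-1, 16637)), Pow(Add(Mul(Add(-1, 8), 108), 152), -1)) = Mul(Add(21327, -16637), Pow(Add(Mul(7, 108), 152), -1)) = Mul(4690, Pow(Add(756, 152), -1)) = Mul(4690, Pow(908, -1)) = Mul(4690, Rational(1, 908)) = Rational(2345, 454)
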